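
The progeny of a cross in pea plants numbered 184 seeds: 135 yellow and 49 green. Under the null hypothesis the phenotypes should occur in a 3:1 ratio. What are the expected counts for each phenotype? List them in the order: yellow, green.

138, 46

Expected counts for N = 184 under a 3:1 ratio (total parts = 4):
  yellow: 184 × 3/4 = 138
  green: 184 × 1/4 = 46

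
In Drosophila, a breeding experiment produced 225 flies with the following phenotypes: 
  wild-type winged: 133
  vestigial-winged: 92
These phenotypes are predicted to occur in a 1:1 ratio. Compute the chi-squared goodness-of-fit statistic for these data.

7.471

Expected counts for N = 225 under a 1:1 ratio (total parts = 2):
  wild-type winged: 225 × 1/2 = 112.5
  vestigial-winged: 225 × 1/2 = 112.5
χ² = Σ (O − E)² / E
  wild-type winged: (133 − 112.5)² / 112.5 = 3.7356
  vestigial-winged: (92 − 112.5)² / 112.5 = 3.7356
χ² = 3.7356 + 3.7356 = 7.4712 ≈ 7.471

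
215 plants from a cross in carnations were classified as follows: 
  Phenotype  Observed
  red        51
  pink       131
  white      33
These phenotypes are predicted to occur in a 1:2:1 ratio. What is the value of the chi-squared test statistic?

Expected counts for N = 215 under a 1:2:1 ratio (total parts = 4):
  red: 215 × 1/4 = 53.75
  pink: 215 × 2/4 = 107.5
  white: 215 × 1/4 = 53.75
χ² = Σ (O − E)² / E
  red: (51 − 53.75)² / 53.75 = 0.1407
  pink: (131 − 107.5)² / 107.5 = 5.1372
  white: (33 − 53.75)² / 53.75 = 8.0105
χ² = 0.1407 + 5.1372 + 8.0105 = 13.2884 ≈ 13.288

13.288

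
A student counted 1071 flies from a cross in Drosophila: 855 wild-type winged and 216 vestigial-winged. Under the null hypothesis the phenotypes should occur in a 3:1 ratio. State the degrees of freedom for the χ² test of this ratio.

A goodness-of-fit test with 2 phenotype classes has df = 2 − 1 = 1.

1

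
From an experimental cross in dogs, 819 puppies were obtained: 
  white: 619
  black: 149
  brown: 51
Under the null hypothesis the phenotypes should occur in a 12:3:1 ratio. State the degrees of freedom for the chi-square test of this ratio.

A goodness-of-fit test with 3 phenotype classes has df = 3 − 1 = 2.

2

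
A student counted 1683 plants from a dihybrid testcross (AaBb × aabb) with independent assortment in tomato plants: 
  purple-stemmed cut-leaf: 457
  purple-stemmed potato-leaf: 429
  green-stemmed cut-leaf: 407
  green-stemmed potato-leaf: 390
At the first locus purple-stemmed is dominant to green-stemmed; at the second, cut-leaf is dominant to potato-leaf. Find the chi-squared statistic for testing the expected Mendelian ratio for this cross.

A dihybrid testcross with independent assortment gives a 1:1:1:1 ratio.
Under the 1:1:1:1 hypothesis (Σ ratio = 4, N = 1683):
  purple-stemmed cut-leaf: 1683 × 1/4 = 420.75
  purple-stemmed potato-leaf: 1683 × 1/4 = 420.75
  green-stemmed cut-leaf: 1683 × 1/4 = 420.75
  green-stemmed potato-leaf: 1683 × 1/4 = 420.75
χ² = Σ (O − E)² / E
  purple-stemmed cut-leaf: (457 − 420.75)² / 420.75 = 3.1231
  purple-stemmed potato-leaf: (429 − 420.75)² / 420.75 = 0.1618
  green-stemmed cut-leaf: (407 − 420.75)² / 420.75 = 0.4493
  green-stemmed potato-leaf: (390 − 420.75)² / 420.75 = 2.2473
χ² = 3.1231 + 0.1618 + 0.4493 + 2.2473 = 5.9815 ≈ 5.982

5.982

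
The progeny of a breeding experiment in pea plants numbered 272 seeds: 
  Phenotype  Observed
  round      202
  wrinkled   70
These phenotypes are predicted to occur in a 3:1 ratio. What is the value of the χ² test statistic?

Under the 3:1 hypothesis (Σ ratio = 4, N = 272):
  round: 272 × 3/4 = 204
  wrinkled: 272 × 1/4 = 68
χ² = Σ (O − E)² / E
  round: (202 − 204)² / 204 = 0.0196
  wrinkled: (70 − 68)² / 68 = 0.0588
χ² = 0.0196 + 0.0588 = 0.0784 ≈ 0.078

0.078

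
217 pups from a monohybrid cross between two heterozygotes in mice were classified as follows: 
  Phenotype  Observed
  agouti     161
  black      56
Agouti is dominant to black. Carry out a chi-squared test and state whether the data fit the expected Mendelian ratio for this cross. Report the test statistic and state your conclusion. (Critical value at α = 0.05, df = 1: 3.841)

0.075; consistent

For a monohybrid cross between heterozygotes with complete dominance, the expected phenotypic ratio is 3:1.
Under the 3:1 hypothesis (Σ ratio = 4, N = 217):
  agouti: 217 × 3/4 = 162.75
  black: 217 × 1/4 = 54.25
χ² = Σ (O − E)² / E
  agouti: (161 − 162.75)² / 162.75 = 0.0188
  black: (56 − 54.25)² / 54.25 = 0.0565
χ² = 0.0188 + 0.0565 = 0.0753 ≈ 0.075
Degrees of freedom = 2 − 1 = 1; critical value at α = 0.05 is 3.841.
Since 0.075 < 3.841, we fail to reject the null hypothesis — the data are consistent with the 3:1 ratio.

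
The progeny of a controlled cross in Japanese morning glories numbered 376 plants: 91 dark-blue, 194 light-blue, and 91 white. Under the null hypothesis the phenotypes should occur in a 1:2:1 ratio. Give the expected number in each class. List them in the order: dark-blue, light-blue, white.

94, 188, 94

Expected counts for N = 376 under a 1:2:1 ratio (total parts = 4):
  dark-blue: 376 × 1/4 = 94
  light-blue: 376 × 2/4 = 188
  white: 376 × 1/4 = 94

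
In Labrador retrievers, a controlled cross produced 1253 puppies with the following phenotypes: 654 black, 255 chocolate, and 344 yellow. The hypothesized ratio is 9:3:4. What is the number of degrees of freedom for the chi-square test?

A goodness-of-fit test with 3 phenotype classes has df = 3 − 1 = 2.

2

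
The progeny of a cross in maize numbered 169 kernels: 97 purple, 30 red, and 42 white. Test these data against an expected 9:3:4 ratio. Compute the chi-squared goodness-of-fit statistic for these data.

0.131

Under the 9:3:4 hypothesis (Σ ratio = 16, N = 169):
  purple: 169 × 9/16 = 95.0625
  red: 169 × 3/16 = 31.6875
  white: 169 × 4/16 = 42.25
χ² = Σ (O − E)² / E
  purple: (97 − 95.0625)² / 95.0625 = 0.0395
  red: (30 − 31.6875)² / 31.6875 = 0.0899
  white: (42 − 42.25)² / 42.25 = 0.0015
χ² = 0.0395 + 0.0899 + 0.0015 = 0.1309 ≈ 0.131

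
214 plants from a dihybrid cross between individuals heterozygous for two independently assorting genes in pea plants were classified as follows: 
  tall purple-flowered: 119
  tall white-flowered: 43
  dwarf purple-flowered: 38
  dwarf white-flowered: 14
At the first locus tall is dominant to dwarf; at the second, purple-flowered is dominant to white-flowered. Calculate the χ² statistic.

A dihybrid F₂ with independent assortment and complete dominance at both loci gives a 9:3:3:1 phenotypic ratio.
The 9:3:3:1 ratio has 16 parts, so with N = 214 the expected counts are:
  tall purple-flowered: 214 × 9/16 = 120.375
  tall white-flowered: 214 × 3/16 = 40.125
  dwarf purple-flowered: 214 × 3/16 = 40.125
  dwarf white-flowered: 214 × 1/16 = 13.375
χ² = Σ (O − E)² / E
  tall purple-flowered: (119 − 120.375)² / 120.375 = 0.0157
  tall white-flowered: (43 − 40.125)² / 40.125 = 0.2060
  dwarf purple-flowered: (38 − 40.125)² / 40.125 = 0.1125
  dwarf white-flowered: (14 − 13.375)² / 13.375 = 0.0292
χ² = 0.0157 + 0.2060 + 0.1125 + 0.0292 = 0.3634 ≈ 0.363

0.363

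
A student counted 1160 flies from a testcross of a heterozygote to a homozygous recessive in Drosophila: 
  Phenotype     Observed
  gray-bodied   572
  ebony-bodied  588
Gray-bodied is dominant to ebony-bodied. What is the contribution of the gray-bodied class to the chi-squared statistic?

0.110

A testcross of a heterozygote (Aa × aa) gives a 1:1 phenotypic ratio.
The 1:1 ratio has 2 parts, so with N = 1160 the expected counts are:
  gray-bodied: 1160 × 1/2 = 580
  ebony-bodied: 1160 × 1/2 = 580
Contribution of gray-bodied: (572 − 580)² / 580 = 0.1103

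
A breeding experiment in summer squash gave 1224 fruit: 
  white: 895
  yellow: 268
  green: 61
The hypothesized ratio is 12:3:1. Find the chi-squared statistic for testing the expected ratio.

10.175

Expected counts for N = 1224 under a 12:3:1 ratio (total parts = 16):
  white: 1224 × 12/16 = 918
  yellow: 1224 × 3/16 = 229.5
  green: 1224 × 1/16 = 76.5
χ² = Σ (O − E)² / E
  white: (895 − 918)² / 918 = 0.5763
  yellow: (268 − 229.5)² / 229.5 = 6.4586
  green: (61 − 76.5)² / 76.5 = 3.1405
χ² = 0.5763 + 6.4586 + 3.1405 = 10.1754 ≈ 10.175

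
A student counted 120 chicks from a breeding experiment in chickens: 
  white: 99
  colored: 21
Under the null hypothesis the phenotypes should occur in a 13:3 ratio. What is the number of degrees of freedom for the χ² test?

A goodness-of-fit test with 2 phenotype classes has df = 2 − 1 = 1.

1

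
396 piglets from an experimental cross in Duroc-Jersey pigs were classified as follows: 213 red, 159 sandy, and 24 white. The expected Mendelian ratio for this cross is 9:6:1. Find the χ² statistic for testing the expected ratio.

Expected counts for N = 396 under a 9:6:1 ratio (total parts = 16):
  red: 396 × 9/16 = 222.75
  sandy: 396 × 6/16 = 148.5
  white: 396 × 1/16 = 24.75
χ² = Σ (O − E)² / E
  red: (213 − 222.75)² / 222.75 = 0.4268
  sandy: (159 − 148.5)² / 148.5 = 0.7424
  white: (24 − 24.75)² / 24.75 = 0.0227
χ² = 0.4268 + 0.7424 + 0.0227 = 1.1919 ≈ 1.192

1.192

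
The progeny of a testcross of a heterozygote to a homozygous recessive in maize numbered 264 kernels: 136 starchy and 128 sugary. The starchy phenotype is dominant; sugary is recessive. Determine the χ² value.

0.242

A testcross of a heterozygote (Aa × aa) gives a 1:1 phenotypic ratio.
Total ratio parts = 2. Expected numbers out of 264:
  starchy: 264 × 1/2 = 132
  sugary: 264 × 1/2 = 132
χ² = Σ (O − E)² / E
  starchy: (136 − 132)² / 132 = 0.1212
  sugary: (128 − 132)² / 132 = 0.1212
χ² = 0.1212 + 0.1212 = 0.2424 ≈ 0.242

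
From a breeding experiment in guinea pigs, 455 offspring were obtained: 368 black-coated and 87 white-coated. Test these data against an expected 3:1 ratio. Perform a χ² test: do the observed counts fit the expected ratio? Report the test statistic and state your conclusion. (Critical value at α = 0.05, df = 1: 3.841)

The 3:1 ratio has 4 parts, so with N = 455 the expected counts are:
  black-coated: 455 × 3/4 = 341.25
  white-coated: 455 × 1/4 = 113.75
χ² = Σ (O − E)² / E
  black-coated: (368 − 341.25)² / 341.25 = 2.0969
  white-coated: (87 − 113.75)² / 113.75 = 6.2907
χ² = 2.0969 + 6.2907 = 8.3876 ≈ 8.388
Degrees of freedom = 2 − 1 = 1; critical value at α = 0.05 is 3.841.
Since 8.388 > 3.841, we reject the null hypothesis — the data do not fit the 3:1 ratio.

8.388; not consistent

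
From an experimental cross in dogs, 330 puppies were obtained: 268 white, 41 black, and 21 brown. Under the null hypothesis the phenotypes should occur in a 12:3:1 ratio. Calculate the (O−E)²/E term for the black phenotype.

Under the 12:3:1 hypothesis (Σ ratio = 16, N = 330):
  white: 330 × 12/16 = 247.5
  black: 330 × 3/16 = 61.875
  brown: 330 × 1/16 = 20.625
Contribution of black: (41 − 61.875)² / 61.875 = 7.0427

7.043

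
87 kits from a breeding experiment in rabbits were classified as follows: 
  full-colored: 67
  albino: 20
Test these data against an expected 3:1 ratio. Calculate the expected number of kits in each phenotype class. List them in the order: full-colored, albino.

Under the 3:1 hypothesis (Σ ratio = 4, N = 87):
  full-colored: 87 × 3/4 = 65.25
  albino: 87 × 1/4 = 21.75

65.25, 21.75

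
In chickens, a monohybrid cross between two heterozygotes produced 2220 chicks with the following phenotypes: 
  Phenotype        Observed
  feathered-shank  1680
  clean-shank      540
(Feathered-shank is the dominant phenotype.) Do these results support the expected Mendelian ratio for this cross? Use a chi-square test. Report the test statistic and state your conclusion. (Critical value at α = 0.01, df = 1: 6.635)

0.541; consistent

For a monohybrid cross between heterozygotes with complete dominance, the expected phenotypic ratio is 3:1.
Total ratio parts = 4. Expected numbers out of 2220:
  feathered-shank: 2220 × 3/4 = 1665
  clean-shank: 2220 × 1/4 = 555
χ² = Σ (O − E)² / E
  feathered-shank: (1680 − 1665)² / 1665 = 0.1351
  clean-shank: (540 − 555)² / 555 = 0.4054
χ² = 0.1351 + 0.4054 = 0.5405 ≈ 0.541
Degrees of freedom = 2 − 1 = 1; critical value at α = 0.01 is 6.635.
Since 0.541 < 6.635, we fail to reject the null hypothesis — the data are consistent with the 3:1 ratio.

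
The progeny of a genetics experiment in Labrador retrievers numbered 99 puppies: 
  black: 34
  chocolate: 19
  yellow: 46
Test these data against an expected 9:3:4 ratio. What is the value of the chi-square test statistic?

Under the 9:3:4 hypothesis (Σ ratio = 16, N = 99):
  black: 99 × 9/16 = 55.6875
  chocolate: 99 × 3/16 = 18.5625
  yellow: 99 × 4/16 = 24.75
χ² = Σ (O − E)² / E
  black: (34 − 55.6875)² / 55.6875 = 8.4462
  chocolate: (19 − 18.5625)² / 18.5625 = 0.0103
  yellow: (46 − 24.75)² / 24.75 = 18.2449
χ² = 8.4462 + 0.0103 + 18.2449 = 26.7014 ≈ 26.701

26.701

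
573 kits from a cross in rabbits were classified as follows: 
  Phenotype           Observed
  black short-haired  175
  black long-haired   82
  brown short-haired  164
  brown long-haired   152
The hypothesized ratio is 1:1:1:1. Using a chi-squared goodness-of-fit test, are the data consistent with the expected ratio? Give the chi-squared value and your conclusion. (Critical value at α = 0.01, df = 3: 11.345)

36.766; not consistent

Total ratio parts = 4. Expected numbers out of 573:
  black short-haired: 573 × 1/4 = 143.25
  black long-haired: 573 × 1/4 = 143.25
  brown short-haired: 573 × 1/4 = 143.25
  brown long-haired: 573 × 1/4 = 143.25
χ² = Σ (O − E)² / E
  black short-haired: (175 − 143.25)² / 143.25 = 7.0371
  black long-haired: (82 − 143.25)² / 143.25 = 26.1889
  brown short-haired: (164 − 143.25)² / 143.25 = 3.0057
  brown long-haired: (152 − 143.25)² / 143.25 = 0.5345
χ² = 7.0371 + 26.1889 + 3.0057 + 0.5345 = 36.7662 ≈ 36.766
Degrees of freedom = 4 − 1 = 3; critical value at α = 0.01 is 11.345.
Since 36.766 > 11.345, we reject the null hypothesis — the data do not fit the 1:1:1:1 ratio.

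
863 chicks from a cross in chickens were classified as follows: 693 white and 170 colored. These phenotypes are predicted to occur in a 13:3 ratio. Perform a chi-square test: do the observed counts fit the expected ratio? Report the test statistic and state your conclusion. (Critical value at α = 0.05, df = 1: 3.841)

Under the 13:3 hypothesis (Σ ratio = 16, N = 863):
  white: 863 × 13/16 = 701.1875
  colored: 863 × 3/16 = 161.8125
χ² = Σ (O − E)² / E
  white: (693 − 701.1875)² / 701.1875 = 0.0956
  colored: (170 − 161.8125)² / 161.8125 = 0.4143
χ² = 0.0956 + 0.4143 = 0.5099 ≈ 0.510
Degrees of freedom = 2 − 1 = 1; critical value at α = 0.05 is 3.841.
Since 0.510 < 3.841, we fail to reject the null hypothesis — the data are consistent with the 13:3 ratio.

0.510; consistent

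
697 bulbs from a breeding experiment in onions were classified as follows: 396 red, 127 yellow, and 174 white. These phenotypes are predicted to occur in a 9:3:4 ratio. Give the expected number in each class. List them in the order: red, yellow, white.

Expected counts for N = 697 under a 9:3:4 ratio (total parts = 16):
  red: 697 × 9/16 = 392.0625
  yellow: 697 × 3/16 = 130.6875
  white: 697 × 4/16 = 174.25

392.0625, 130.6875, 174.25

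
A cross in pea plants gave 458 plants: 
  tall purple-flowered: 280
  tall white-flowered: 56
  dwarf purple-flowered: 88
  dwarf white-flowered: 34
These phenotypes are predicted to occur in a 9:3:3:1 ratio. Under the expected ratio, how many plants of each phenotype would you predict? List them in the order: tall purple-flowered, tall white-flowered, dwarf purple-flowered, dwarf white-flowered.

257.625, 85.875, 85.875, 28.625

Expected counts for N = 458 under a 9:3:3:1 ratio (total parts = 16):
  tall purple-flowered: 458 × 9/16 = 257.625
  tall white-flowered: 458 × 3/16 = 85.875
  dwarf purple-flowered: 458 × 3/16 = 85.875
  dwarf white-flowered: 458 × 1/16 = 28.625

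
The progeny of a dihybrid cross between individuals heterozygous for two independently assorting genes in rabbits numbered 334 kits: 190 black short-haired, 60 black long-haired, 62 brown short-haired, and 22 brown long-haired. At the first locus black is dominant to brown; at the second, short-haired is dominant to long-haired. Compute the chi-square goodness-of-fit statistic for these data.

A dihybrid F₂ with independent assortment and complete dominance at both loci gives a 9:3:3:1 phenotypic ratio.
The 9:3:3:1 ratio has 16 parts, so with N = 334 the expected counts are:
  black short-haired: 334 × 9/16 = 187.875
  black long-haired: 334 × 3/16 = 62.625
  brown short-haired: 334 × 3/16 = 62.625
  brown long-haired: 334 × 1/16 = 20.875
χ² = Σ (O − E)² / E
  black short-haired: (190 − 187.875)² / 187.875 = 0.0240
  black long-haired: (60 − 62.625)² / 62.625 = 0.1100
  brown short-haired: (62 − 62.625)² / 62.625 = 0.0062
  brown long-haired: (22 − 20.875)² / 20.875 = 0.0606
χ² = 0.0240 + 0.1100 + 0.0062 + 0.0606 = 0.2008 ≈ 0.201

0.201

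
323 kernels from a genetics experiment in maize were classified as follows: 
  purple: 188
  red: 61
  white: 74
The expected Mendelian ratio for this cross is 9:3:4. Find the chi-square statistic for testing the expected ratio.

0.787

Expected counts for N = 323 under a 9:3:4 ratio (total parts = 16):
  purple: 323 × 9/16 = 181.6875
  red: 323 × 3/16 = 60.5625
  white: 323 × 4/16 = 80.75
χ² = Σ (O − E)² / E
  purple: (188 − 181.6875)² / 181.6875 = 0.2193
  red: (61 − 60.5625)² / 60.5625 = 0.0032
  white: (74 − 80.75)² / 80.75 = 0.5642
χ² = 0.2193 + 0.0032 + 0.5642 = 0.7867 ≈ 0.787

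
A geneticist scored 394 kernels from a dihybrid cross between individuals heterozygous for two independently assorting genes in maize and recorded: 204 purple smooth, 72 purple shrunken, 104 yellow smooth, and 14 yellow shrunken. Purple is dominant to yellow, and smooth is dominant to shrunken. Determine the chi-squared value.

A dihybrid F₂ with independent assortment and complete dominance at both loci gives a 9:3:3:1 phenotypic ratio.
Expected counts for N = 394 under a 9:3:3:1 ratio (total parts = 16):
  purple smooth: 394 × 9/16 = 221.625
  purple shrunken: 394 × 3/16 = 73.875
  yellow smooth: 394 × 3/16 = 73.875
  yellow shrunken: 394 × 1/16 = 24.625
χ² = Σ (O − E)² / E
  purple smooth: (204 − 221.625)² / 221.625 = 1.4016
  purple shrunken: (72 − 73.875)² / 73.875 = 0.0476
  yellow smooth: (104 − 73.875)² / 73.875 = 12.2845
  yellow shrunken: (14 − 24.625)² / 24.625 = 4.5844
χ² = 1.4016 + 0.0476 + 12.2845 + 4.5844 = 18.3181 ≈ 18.318

18.318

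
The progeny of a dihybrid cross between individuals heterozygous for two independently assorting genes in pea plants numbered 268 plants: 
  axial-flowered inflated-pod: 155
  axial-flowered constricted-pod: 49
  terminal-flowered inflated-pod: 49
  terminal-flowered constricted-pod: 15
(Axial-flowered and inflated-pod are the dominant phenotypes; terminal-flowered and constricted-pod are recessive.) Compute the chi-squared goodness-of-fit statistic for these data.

0.365

A dihybrid F₂ with independent assortment and complete dominance at both loci gives a 9:3:3:1 phenotypic ratio.
The 9:3:3:1 ratio has 16 parts, so with N = 268 the expected counts are:
  axial-flowered inflated-pod: 268 × 9/16 = 150.75
  axial-flowered constricted-pod: 268 × 3/16 = 50.25
  terminal-flowered inflated-pod: 268 × 3/16 = 50.25
  terminal-flowered constricted-pod: 268 × 1/16 = 16.75
χ² = Σ (O − E)² / E
  axial-flowered inflated-pod: (155 − 150.75)² / 150.75 = 0.1198
  axial-flowered constricted-pod: (49 − 50.25)² / 50.25 = 0.0311
  terminal-flowered inflated-pod: (49 − 50.25)² / 50.25 = 0.0311
  terminal-flowered constricted-pod: (15 − 16.75)² / 16.75 = 0.1828
χ² = 0.1198 + 0.0311 + 0.0311 + 0.1828 = 0.3648 ≈ 0.365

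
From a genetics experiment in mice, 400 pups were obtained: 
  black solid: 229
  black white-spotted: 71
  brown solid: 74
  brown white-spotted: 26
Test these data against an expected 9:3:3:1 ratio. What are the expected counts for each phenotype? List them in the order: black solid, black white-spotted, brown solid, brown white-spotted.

Total ratio parts = 16. Expected numbers out of 400:
  black solid: 400 × 9/16 = 225
  black white-spotted: 400 × 3/16 = 75
  brown solid: 400 × 3/16 = 75
  brown white-spotted: 400 × 1/16 = 25

225, 75, 75, 25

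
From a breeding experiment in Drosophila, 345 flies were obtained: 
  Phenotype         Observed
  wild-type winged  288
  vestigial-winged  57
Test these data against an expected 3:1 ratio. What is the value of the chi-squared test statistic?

Expected counts for N = 345 under a 3:1 ratio (total parts = 4):
  wild-type winged: 345 × 3/4 = 258.75
  vestigial-winged: 345 × 1/4 = 86.25
χ² = Σ (O − E)² / E
  wild-type winged: (288 − 258.75)² / 258.75 = 3.3065
  vestigial-winged: (57 − 86.25)² / 86.25 = 9.9196
χ² = 3.3065 + 9.9196 = 13.2261 ≈ 13.226

13.226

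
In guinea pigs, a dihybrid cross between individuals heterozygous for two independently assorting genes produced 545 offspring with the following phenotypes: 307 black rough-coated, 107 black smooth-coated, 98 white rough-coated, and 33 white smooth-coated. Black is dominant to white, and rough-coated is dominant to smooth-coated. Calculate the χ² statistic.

0.432

A dihybrid F₂ with independent assortment and complete dominance at both loci gives a 9:3:3:1 phenotypic ratio.
The 9:3:3:1 ratio has 16 parts, so with N = 545 the expected counts are:
  black rough-coated: 545 × 9/16 = 306.5625
  black smooth-coated: 545 × 3/16 = 102.1875
  white rough-coated: 545 × 3/16 = 102.1875
  white smooth-coated: 545 × 1/16 = 34.0625
χ² = Σ (O − E)² / E
  black rough-coated: (307 − 306.5625)² / 306.5625 = 0.0006
  black smooth-coated: (107 − 102.1875)² / 102.1875 = 0.2266
  white rough-coated: (98 − 102.1875)² / 102.1875 = 0.1716
  white smooth-coated: (33 − 34.0625)² / 34.0625 = 0.0331
χ² = 0.0006 + 0.2266 + 0.1716 + 0.0331 = 0.4319 ≈ 0.432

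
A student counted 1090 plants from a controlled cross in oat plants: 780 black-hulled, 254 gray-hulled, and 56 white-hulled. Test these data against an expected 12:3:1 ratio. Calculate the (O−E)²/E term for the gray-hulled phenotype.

Total ratio parts = 16. Expected numbers out of 1090:
  black-hulled: 1090 × 12/16 = 817.5
  gray-hulled: 1090 × 3/16 = 204.375
  white-hulled: 1090 × 1/16 = 68.125
Contribution of gray-hulled: (254 − 204.375)² / 204.375 = 12.0496

12.050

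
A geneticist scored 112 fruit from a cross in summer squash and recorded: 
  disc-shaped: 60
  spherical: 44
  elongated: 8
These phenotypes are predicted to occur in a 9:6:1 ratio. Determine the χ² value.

Under the 9:6:1 hypothesis (Σ ratio = 16, N = 112):
  disc-shaped: 112 × 9/16 = 63
  spherical: 112 × 6/16 = 42
  elongated: 112 × 1/16 = 7
χ² = Σ (O − E)² / E
  disc-shaped: (60 − 63)² / 63 = 0.1429
  spherical: (44 − 42)² / 42 = 0.0952
  elongated: (8 − 7)² / 7 = 0.1429
χ² = 0.1429 + 0.0952 + 0.1429 = 0.381

0.381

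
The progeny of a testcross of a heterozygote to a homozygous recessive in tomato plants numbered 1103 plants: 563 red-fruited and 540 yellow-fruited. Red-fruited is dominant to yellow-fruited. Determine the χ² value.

0.480

A testcross of a heterozygote (Aa × aa) gives a 1:1 phenotypic ratio.
Under the 1:1 hypothesis (Σ ratio = 2, N = 1103):
  red-fruited: 1103 × 1/2 = 551.5
  yellow-fruited: 1103 × 1/2 = 551.5
χ² = Σ (O − E)² / E
  red-fruited: (563 − 551.5)² / 551.5 = 0.2398
  yellow-fruited: (540 − 551.5)² / 551.5 = 0.2398
χ² = 0.2398 + 0.2398 = 0.4796 ≈ 0.480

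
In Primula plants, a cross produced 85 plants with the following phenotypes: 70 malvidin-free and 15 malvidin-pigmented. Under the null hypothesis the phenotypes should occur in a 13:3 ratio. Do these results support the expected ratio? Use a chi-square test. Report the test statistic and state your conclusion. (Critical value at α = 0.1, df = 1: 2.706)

The 13:3 ratio has 16 parts, so with N = 85 the expected counts are:
  malvidin-free: 85 × 13/16 = 69.0625
  malvidin-pigmented: 85 × 3/16 = 15.9375
χ² = Σ (O − E)² / E
  malvidin-free: (70 − 69.0625)² / 69.0625 = 0.0127
  malvidin-pigmented: (15 − 15.9375)² / 15.9375 = 0.0551
χ² = 0.0127 + 0.0551 = 0.0678 ≈ 0.068
Degrees of freedom = 2 − 1 = 1; critical value at α = 0.1 is 2.706.
Since 0.068 < 2.706, we fail to reject the null hypothesis — the data are consistent with the 13:3 ratio.

0.068; consistent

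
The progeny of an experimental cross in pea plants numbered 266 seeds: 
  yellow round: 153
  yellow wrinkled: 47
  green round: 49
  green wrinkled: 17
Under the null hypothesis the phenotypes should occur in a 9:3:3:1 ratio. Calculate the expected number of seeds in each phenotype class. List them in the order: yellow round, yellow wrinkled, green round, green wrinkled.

149.625, 49.875, 49.875, 16.625

Under the 9:3:3:1 hypothesis (Σ ratio = 16, N = 266):
  yellow round: 266 × 9/16 = 149.625
  yellow wrinkled: 266 × 3/16 = 49.875
  green round: 266 × 3/16 = 49.875
  green wrinkled: 266 × 1/16 = 16.625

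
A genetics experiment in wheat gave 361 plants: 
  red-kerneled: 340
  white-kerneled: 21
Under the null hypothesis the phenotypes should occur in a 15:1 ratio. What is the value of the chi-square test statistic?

The 15:1 ratio has 16 parts, so with N = 361 the expected counts are:
  red-kerneled: 361 × 15/16 = 338.4375
  white-kerneled: 361 × 1/16 = 22.5625
χ² = Σ (O − E)² / E
  red-kerneled: (340 − 338.4375)² / 338.4375 = 0.0072
  white-kerneled: (21 − 22.5625)² / 22.5625 = 0.1082
χ² = 0.0072 + 0.1082 = 0.1154 ≈ 0.115

0.115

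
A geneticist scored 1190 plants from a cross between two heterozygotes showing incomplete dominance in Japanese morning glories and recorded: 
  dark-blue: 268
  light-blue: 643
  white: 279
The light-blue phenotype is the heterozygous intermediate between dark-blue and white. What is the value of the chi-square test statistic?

With incomplete dominance, a heterozygote × heterozygote cross gives a 1:2:1 phenotypic ratio.
Total ratio parts = 4. Expected numbers out of 1190:
  dark-blue: 1190 × 1/4 = 297.5
  light-blue: 1190 × 2/4 = 595
  white: 1190 × 1/4 = 297.5
χ² = Σ (O − E)² / E
  dark-blue: (268 − 297.5)² / 297.5 = 2.9252
  light-blue: (643 − 595)² / 595 = 3.8723
  white: (279 − 297.5)² / 297.5 = 1.1504
χ² = 2.9252 + 3.8723 + 1.1504 = 7.9479 ≈ 7.948

7.948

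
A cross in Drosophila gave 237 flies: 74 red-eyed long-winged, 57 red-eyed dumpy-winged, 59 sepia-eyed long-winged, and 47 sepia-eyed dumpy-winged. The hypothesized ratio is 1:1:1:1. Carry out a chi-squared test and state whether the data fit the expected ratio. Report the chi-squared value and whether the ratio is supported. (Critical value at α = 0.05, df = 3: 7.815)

Expected counts for N = 237 under a 1:1:1:1 ratio (total parts = 4):
  red-eyed long-winged: 237 × 1/4 = 59.25
  red-eyed dumpy-winged: 237 × 1/4 = 59.25
  sepia-eyed long-winged: 237 × 1/4 = 59.25
  sepia-eyed dumpy-winged: 237 × 1/4 = 59.25
χ² = Σ (O − E)² / E
  red-eyed long-winged: (74 − 59.25)² / 59.25 = 3.6719
  red-eyed dumpy-winged: (57 − 59.25)² / 59.25 = 0.0854
  sepia-eyed long-winged: (59 − 59.25)² / 59.25 = 0.0011
  sepia-eyed dumpy-winged: (47 − 59.25)² / 59.25 = 2.5327
χ² = 3.6719 + 0.0854 + 0.0011 + 2.5327 = 6.2911 ≈ 6.291
Degrees of freedom = 4 − 1 = 3; critical value at α = 0.05 is 7.815.
Since 6.291 < 7.815, we fail to reject the null hypothesis — the data are consistent with the 1:1:1:1 ratio.

6.291; consistent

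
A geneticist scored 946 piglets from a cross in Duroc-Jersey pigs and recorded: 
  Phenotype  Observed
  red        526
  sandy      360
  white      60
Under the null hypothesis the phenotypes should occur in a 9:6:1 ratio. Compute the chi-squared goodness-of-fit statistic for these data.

Total ratio parts = 16. Expected numbers out of 946:
  red: 946 × 9/16 = 532.125
  sandy: 946 × 6/16 = 354.75
  white: 946 × 1/16 = 59.125
χ² = Σ (O − E)² / E
  red: (526 − 532.125)² / 532.125 = 0.0705
  sandy: (360 − 354.75)² / 354.75 = 0.0777
  white: (60 − 59.125)² / 59.125 = 0.0129
χ² = 0.0705 + 0.0777 + 0.0129 = 0.1611 ≈ 0.161

0.161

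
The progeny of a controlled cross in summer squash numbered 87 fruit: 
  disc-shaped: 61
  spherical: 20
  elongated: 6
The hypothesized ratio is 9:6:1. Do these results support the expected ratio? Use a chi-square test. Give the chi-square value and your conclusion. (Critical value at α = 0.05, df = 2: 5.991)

The 9:6:1 ratio has 16 parts, so with N = 87 the expected counts are:
  disc-shaped: 87 × 9/16 = 48.9375
  spherical: 87 × 6/16 = 32.625
  elongated: 87 × 1/16 = 5.4375
χ² = Σ (O − E)² / E
  disc-shaped: (61 − 48.9375)² / 48.9375 = 2.9733
  spherical: (20 − 32.625)² / 32.625 = 4.8855
  elongated: (6 − 5.4375)² / 5.4375 = 0.0582
χ² = 2.9733 + 4.8855 + 0.0582 = 7.917
Degrees of freedom = 3 − 1 = 2; critical value at α = 0.05 is 5.991.
Since 7.917 > 5.991, we reject the null hypothesis — the data do not fit the 9:6:1 ratio.

7.917; not consistent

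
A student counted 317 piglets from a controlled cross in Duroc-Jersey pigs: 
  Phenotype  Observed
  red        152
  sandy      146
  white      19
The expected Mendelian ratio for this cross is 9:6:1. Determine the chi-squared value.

10.106

Expected counts for N = 317 under a 9:6:1 ratio (total parts = 16):
  red: 317 × 9/16 = 178.3125
  sandy: 317 × 6/16 = 118.875
  white: 317 × 1/16 = 19.8125
χ² = Σ (O − E)² / E
  red: (152 − 178.3125)² / 178.3125 = 3.8828
  sandy: (146 − 118.875)² / 118.875 = 6.1894
  white: (19 − 19.8125)² / 19.8125 = 0.0333
χ² = 3.8828 + 6.1894 + 0.0333 = 10.1055 ≈ 10.106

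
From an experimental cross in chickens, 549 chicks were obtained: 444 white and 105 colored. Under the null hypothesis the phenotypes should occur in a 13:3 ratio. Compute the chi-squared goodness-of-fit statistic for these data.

Expected counts for N = 549 under a 13:3 ratio (total parts = 16):
  white: 549 × 13/16 = 446.0625
  colored: 549 × 3/16 = 102.9375
χ² = Σ (O − E)² / E
  white: (444 − 446.0625)² / 446.0625 = 0.0095
  colored: (105 − 102.9375)² / 102.9375 = 0.0413
χ² = 0.0095 + 0.0413 = 0.0508 ≈ 0.051

0.051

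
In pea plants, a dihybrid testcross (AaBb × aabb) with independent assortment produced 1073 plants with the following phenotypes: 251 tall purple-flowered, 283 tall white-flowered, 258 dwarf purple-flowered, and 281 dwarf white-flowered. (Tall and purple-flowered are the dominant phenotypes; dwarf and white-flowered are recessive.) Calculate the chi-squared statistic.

A dihybrid testcross with independent assortment gives a 1:1:1:1 ratio.
The 1:1:1:1 ratio has 4 parts, so with N = 1073 the expected counts are:
  tall purple-flowered: 1073 × 1/4 = 268.25
  tall white-flowered: 1073 × 1/4 = 268.25
  dwarf purple-flowered: 1073 × 1/4 = 268.25
  dwarf white-flowered: 1073 × 1/4 = 268.25
χ² = Σ (O − E)² / E
  tall purple-flowered: (251 − 268.25)² / 268.25 = 1.1093
  tall white-flowered: (283 − 268.25)² / 268.25 = 0.8110
  dwarf purple-flowered: (258 − 268.25)² / 268.25 = 0.3917
  dwarf white-flowered: (281 − 268.25)² / 268.25 = 0.6060
χ² = 1.1093 + 0.8110 + 0.3917 + 0.6060 = 2.918

2.918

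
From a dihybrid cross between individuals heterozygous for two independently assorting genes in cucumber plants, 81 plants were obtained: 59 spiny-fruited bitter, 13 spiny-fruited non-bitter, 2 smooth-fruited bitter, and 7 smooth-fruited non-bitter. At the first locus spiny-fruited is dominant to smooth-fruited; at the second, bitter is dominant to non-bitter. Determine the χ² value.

A dihybrid F₂ with independent assortment and complete dominance at both loci gives a 9:3:3:1 phenotypic ratio.
Total ratio parts = 16. Expected numbers out of 81:
  spiny-fruited bitter: 81 × 9/16 = 45.5625
  spiny-fruited non-bitter: 81 × 3/16 = 15.1875
  smooth-fruited bitter: 81 × 3/16 = 15.1875
  smooth-fruited non-bitter: 81 × 1/16 = 5.0625
χ² = Σ (O − E)² / E
  spiny-fruited bitter: (59 − 45.5625)² / 45.5625 = 3.9630
  spiny-fruited non-bitter: (13 − 15.1875)² / 15.1875 = 0.3151
  smooth-fruited bitter: (2 − 15.1875)² / 15.1875 = 11.4509
  smooth-fruited non-bitter: (7 − 5.0625)² / 5.0625 = 0.7415
χ² = 3.9630 + 0.3151 + 11.4509 + 0.7415 = 16.4705 ≈ 16.471

16.471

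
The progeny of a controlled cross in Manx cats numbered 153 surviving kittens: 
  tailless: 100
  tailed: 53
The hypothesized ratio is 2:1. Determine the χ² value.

0.118

Expected counts for N = 153 under a 2:1 ratio (total parts = 3):
  tailless: 153 × 2/3 = 102
  tailed: 153 × 1/3 = 51
χ² = Σ (O − E)² / E
  tailless: (100 − 102)² / 102 = 0.0392
  tailed: (53 − 51)² / 51 = 0.0784
χ² = 0.0392 + 0.0784 = 0.1176 ≈ 0.118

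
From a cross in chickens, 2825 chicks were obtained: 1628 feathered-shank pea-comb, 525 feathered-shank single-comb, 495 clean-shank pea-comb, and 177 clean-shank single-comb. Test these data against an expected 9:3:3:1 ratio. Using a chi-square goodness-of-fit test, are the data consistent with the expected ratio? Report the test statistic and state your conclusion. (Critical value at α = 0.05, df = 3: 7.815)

3.268; consistent

Total ratio parts = 16. Expected numbers out of 2825:
  feathered-shank pea-comb: 2825 × 9/16 = 1589.0625
  feathered-shank single-comb: 2825 × 3/16 = 529.6875
  clean-shank pea-comb: 2825 × 3/16 = 529.6875
  clean-shank single-comb: 2825 × 1/16 = 176.5625
χ² = Σ (O − E)² / E
  feathered-shank pea-comb: (1628 − 1589.0625)² / 1589.0625 = 0.9541
  feathered-shank single-comb: (525 − 529.6875)² / 529.6875 = 0.0415
  clean-shank pea-comb: (495 − 529.6875)² / 529.6875 = 2.2716
  clean-shank single-comb: (177 − 176.5625)² / 176.5625 = 0.0011
χ² = 0.9541 + 0.0415 + 2.2716 + 0.0011 = 3.2683 ≈ 3.268
Degrees of freedom = 4 − 1 = 3; critical value at α = 0.05 is 7.815.
Since 3.268 < 7.815, we fail to reject the null hypothesis — the data are consistent with the 9:3:3:1 ratio.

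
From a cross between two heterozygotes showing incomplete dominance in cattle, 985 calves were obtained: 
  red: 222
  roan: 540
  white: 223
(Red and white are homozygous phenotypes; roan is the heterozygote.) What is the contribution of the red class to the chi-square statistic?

2.388

With incomplete dominance, a heterozygote × heterozygote cross gives a 1:2:1 phenotypic ratio.
Total ratio parts = 4. Expected numbers out of 985:
  red: 985 × 1/4 = 246.25
  roan: 985 × 2/4 = 492.5
  white: 985 × 1/4 = 246.25
Contribution of red: (222 − 246.25)² / 246.25 = 2.3881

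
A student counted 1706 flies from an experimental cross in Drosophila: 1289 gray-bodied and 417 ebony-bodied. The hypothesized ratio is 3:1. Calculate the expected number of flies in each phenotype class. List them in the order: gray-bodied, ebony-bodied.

1279.5, 426.5

Under the 3:1 hypothesis (Σ ratio = 4, N = 1706):
  gray-bodied: 1706 × 3/4 = 1279.5
  ebony-bodied: 1706 × 1/4 = 426.5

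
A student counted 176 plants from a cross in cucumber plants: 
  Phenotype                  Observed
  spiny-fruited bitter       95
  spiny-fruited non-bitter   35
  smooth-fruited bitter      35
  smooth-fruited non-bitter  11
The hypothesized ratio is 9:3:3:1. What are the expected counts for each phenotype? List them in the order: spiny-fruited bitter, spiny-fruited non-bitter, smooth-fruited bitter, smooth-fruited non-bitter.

Under the 9:3:3:1 hypothesis (Σ ratio = 16, N = 176):
  spiny-fruited bitter: 176 × 9/16 = 99
  spiny-fruited non-bitter: 176 × 3/16 = 33
  smooth-fruited bitter: 176 × 3/16 = 33
  smooth-fruited non-bitter: 176 × 1/16 = 11

99, 33, 33, 11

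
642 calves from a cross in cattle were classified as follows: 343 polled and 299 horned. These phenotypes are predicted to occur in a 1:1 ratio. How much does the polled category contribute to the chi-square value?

1.508

Expected counts for N = 642 under a 1:1 ratio (total parts = 2):
  polled: 642 × 1/2 = 321
  horned: 642 × 1/2 = 321
Contribution of polled: (343 − 321)² / 321 = 1.5078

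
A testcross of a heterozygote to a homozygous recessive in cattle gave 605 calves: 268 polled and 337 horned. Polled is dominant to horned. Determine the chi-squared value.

7.869

A testcross of a heterozygote (Aa × aa) gives a 1:1 phenotypic ratio.
Total ratio parts = 2. Expected numbers out of 605:
  polled: 605 × 1/2 = 302.5
  horned: 605 × 1/2 = 302.5
χ² = Σ (O − E)² / E
  polled: (268 − 302.5)² / 302.5 = 3.9347
  horned: (337 − 302.5)² / 302.5 = 3.9347
χ² = 3.9347 + 3.9347 = 7.8694 ≈ 7.869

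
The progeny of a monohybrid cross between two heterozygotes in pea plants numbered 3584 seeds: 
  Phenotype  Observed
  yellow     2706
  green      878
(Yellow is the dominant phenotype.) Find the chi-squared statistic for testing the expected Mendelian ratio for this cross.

0.482

For a monohybrid cross between heterozygotes with complete dominance, the expected phenotypic ratio is 3:1.
Expected counts for N = 3584 under a 3:1 ratio (total parts = 4):
  yellow: 3584 × 3/4 = 2688
  green: 3584 × 1/4 = 896
χ² = Σ (O − E)² / E
  yellow: (2706 − 2688)² / 2688 = 0.1205
  green: (878 − 896)² / 896 = 0.3616
χ² = 0.1205 + 0.3616 = 0.4821 ≈ 0.482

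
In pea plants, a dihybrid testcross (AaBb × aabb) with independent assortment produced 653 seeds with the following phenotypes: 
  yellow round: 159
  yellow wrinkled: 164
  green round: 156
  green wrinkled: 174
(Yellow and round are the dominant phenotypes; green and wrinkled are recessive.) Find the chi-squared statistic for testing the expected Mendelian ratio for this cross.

1.144

A dihybrid testcross with independent assortment gives a 1:1:1:1 ratio.
Under the 1:1:1:1 hypothesis (Σ ratio = 4, N = 653):
  yellow round: 653 × 1/4 = 163.25
  yellow wrinkled: 653 × 1/4 = 163.25
  green round: 653 × 1/4 = 163.25
  green wrinkled: 653 × 1/4 = 163.25
χ² = Σ (O − E)² / E
  yellow round: (159 − 163.25)² / 163.25 = 0.1106
  yellow wrinkled: (164 − 163.25)² / 163.25 = 0.0034
  green round: (156 − 163.25)² / 163.25 = 0.3220
  green wrinkled: (174 − 163.25)² / 163.25 = 0.7079
χ² = 0.1106 + 0.0034 + 0.3220 + 0.7079 = 1.1439 ≈ 1.144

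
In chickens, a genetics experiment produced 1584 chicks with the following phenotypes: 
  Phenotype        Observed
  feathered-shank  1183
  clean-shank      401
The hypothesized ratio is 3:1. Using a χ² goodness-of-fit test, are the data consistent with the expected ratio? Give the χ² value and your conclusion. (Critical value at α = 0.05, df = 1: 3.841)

Total ratio parts = 4. Expected numbers out of 1584:
  feathered-shank: 1584 × 3/4 = 1188
  clean-shank: 1584 × 1/4 = 396
χ² = Σ (O − E)² / E
  feathered-shank: (1183 − 1188)² / 1188 = 0.0210
  clean-shank: (401 − 396)² / 396 = 0.0631
χ² = 0.0210 + 0.0631 = 0.0841 ≈ 0.084
Degrees of freedom = 2 − 1 = 1; critical value at α = 0.05 is 3.841.
Since 0.084 < 3.841, we fail to reject the null hypothesis — the data are consistent with the 3:1 ratio.

0.084; consistent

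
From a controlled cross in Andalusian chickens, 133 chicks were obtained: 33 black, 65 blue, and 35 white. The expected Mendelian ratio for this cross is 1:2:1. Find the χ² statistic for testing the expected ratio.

The 1:2:1 ratio has 4 parts, so with N = 133 the expected counts are:
  black: 133 × 1/4 = 33.25
  blue: 133 × 2/4 = 66.5
  white: 133 × 1/4 = 33.25
χ² = Σ (O − E)² / E
  black: (33 − 33.25)² / 33.25 = 0.0019
  blue: (65 − 66.5)² / 66.5 = 0.0338
  white: (35 − 33.25)² / 33.25 = 0.0921
χ² = 0.0019 + 0.0338 + 0.0921 = 0.1278 ≈ 0.128

0.128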